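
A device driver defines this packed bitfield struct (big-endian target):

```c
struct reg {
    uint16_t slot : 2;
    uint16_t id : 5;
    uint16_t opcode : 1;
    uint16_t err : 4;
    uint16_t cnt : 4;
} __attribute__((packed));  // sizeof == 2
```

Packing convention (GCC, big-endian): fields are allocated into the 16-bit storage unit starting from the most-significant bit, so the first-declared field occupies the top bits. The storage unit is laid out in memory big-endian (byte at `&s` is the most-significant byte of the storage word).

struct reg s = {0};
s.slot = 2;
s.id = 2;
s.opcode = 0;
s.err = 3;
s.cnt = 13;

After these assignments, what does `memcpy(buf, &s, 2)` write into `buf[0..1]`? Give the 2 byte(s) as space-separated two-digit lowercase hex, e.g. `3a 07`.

slot (2b) val=2 bits=0x2 at bit 14: 0x8000
id (5b) val=2 bits=0x2 at bit 9: 0x8400
opcode (1b) val=0 bits=0x0 at bit 8: 0x8400
err (4b) val=3 bits=0x3 at bit 4: 0x8430
cnt (4b) val=13 bits=0xd at bit 0: 0x843d
word = 0x843d → big-endian bytes:
  [0]=0x84  [1]=0x3d

84 3d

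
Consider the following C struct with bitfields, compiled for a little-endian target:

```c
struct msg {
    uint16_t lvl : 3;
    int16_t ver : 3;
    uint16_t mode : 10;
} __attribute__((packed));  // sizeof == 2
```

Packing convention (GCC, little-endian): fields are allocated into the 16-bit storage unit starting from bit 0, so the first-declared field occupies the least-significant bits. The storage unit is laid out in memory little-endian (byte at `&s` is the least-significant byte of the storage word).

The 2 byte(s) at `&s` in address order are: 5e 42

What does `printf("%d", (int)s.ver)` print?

[0]=0x5e [1]=0x42 (little-endian) → word 0x425e
lvl [0+:3] = (word>>0) & 0x7 = 6
ver [3+:3] = (word>>3) & 0x7 = 3  ←
mode [6+:10] = (word>>6) & 0x3ff = 265
ver signed 3b, MSB=0: value = 3

3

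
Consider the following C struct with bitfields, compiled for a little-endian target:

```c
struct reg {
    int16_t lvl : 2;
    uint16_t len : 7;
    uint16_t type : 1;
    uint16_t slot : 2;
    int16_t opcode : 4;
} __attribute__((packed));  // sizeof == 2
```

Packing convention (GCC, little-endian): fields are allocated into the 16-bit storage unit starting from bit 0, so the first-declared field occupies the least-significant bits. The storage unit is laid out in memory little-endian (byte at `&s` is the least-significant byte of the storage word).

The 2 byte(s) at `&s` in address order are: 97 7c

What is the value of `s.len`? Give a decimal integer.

[0]=0x97 [1]=0x7c (little-endian) → word 0x7c97
lvl [0+:2] = (word>>0) & 0x3 = 3
len [2+:7] = (word>>2) & 0x7f = 37  ←
type [9+:1] = (word>>9) & 0x1 = 0
slot [10+:2] = (word>>10) & 0x3 = 3
opcode [12+:4] = (word>>12) & 0xf = 7

37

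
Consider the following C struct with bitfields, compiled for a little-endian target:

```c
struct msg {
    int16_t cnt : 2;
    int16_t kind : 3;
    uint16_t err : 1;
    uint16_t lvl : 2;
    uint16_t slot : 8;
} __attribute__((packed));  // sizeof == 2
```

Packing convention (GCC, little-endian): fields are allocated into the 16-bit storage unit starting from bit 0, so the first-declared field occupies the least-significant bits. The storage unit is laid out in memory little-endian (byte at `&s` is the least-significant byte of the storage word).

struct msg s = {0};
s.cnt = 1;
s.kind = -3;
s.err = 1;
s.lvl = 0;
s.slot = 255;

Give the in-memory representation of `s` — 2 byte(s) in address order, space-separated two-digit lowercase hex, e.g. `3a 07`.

35 ff

cnt (2b) val=1 bits=0x1 at bit 0: 0x0001
kind (3b) val=-3 bits=0x5 at bit 2: 0x0015
err (1b) val=1 bits=0x1 at bit 5: 0x0035
lvl (2b) val=0 bits=0x0 at bit 6: 0x0035
slot (8b) val=255 bits=0xff at bit 8: 0xff35
word = 0xff35 → little-endian bytes:
  [0]=0x35  [1]=0xff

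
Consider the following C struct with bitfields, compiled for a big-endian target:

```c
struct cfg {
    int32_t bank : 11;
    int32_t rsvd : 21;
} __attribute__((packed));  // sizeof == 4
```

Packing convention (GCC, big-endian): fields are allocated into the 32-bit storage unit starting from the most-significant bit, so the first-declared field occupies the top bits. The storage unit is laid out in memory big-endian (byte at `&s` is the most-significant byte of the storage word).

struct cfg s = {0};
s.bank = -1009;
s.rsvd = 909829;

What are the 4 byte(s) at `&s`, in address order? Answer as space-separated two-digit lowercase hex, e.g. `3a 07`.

bank (11b) val=-1009 bits=0x40f at bit 21: 0x81e00000
rsvd (21b) val=909829 bits=0xde205 at bit 0: 0x81ede205
word = 0x81ede205 → big-endian bytes:
  [0]=0x81  [1]=0xed  [2]=0xe2  [3]=0x05

81 ed e2 05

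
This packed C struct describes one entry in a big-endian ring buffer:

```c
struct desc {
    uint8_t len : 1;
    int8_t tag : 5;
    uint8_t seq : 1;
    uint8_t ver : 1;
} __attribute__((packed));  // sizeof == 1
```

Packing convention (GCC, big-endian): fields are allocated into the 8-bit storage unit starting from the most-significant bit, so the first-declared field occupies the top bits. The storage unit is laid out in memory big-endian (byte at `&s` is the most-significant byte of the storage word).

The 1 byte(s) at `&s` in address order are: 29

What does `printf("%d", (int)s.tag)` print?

[0]=0x29 (big-endian) → word 0x29
len [7+:1] = (word>>7) & 0x1 = 0
tag [2+:5] = (word>>2) & 0x1f = 10  ←
seq [1+:1] = (word>>1) & 0x1 = 0
ver [0+:1] = (word>>0) & 0x1 = 1
tag signed 5b, MSB=0: value = 10

10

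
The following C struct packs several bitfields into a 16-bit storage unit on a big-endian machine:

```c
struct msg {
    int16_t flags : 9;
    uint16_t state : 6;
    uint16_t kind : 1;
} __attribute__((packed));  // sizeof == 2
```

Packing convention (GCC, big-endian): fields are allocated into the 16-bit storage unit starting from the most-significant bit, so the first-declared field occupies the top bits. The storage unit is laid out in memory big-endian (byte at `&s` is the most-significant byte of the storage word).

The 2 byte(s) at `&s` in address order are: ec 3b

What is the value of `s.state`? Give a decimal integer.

29

[0]=0xec [1]=0x3b (big-endian) → word 0xec3b
flags [7+:9] = (word>>7) & 0x1ff = 472
state [1+:6] = (word>>1) & 0x3f = 29  ←
kind [0+:1] = (word>>0) & 0x1 = 1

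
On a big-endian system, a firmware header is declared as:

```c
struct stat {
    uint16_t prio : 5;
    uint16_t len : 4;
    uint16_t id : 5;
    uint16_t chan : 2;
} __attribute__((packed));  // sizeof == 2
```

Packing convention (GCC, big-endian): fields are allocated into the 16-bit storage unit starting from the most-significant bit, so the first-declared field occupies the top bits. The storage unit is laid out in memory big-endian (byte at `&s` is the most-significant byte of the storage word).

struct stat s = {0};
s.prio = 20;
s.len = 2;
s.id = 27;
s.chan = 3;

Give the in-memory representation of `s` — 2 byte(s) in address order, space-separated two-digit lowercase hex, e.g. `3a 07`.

a1 6f

prio:5 = 20 → 0x14 << 11 → word 0xa000
len:4 = 2 → 0x2 << 7 → word 0xa100
id:5 = 27 → 0x1b << 2 → word 0xa16c
chan:2 = 3 → 0x3 << 0 → word 0xa16f
word = 0xa16f → big-endian bytes:
  [0]=0xa1  [1]=0x6f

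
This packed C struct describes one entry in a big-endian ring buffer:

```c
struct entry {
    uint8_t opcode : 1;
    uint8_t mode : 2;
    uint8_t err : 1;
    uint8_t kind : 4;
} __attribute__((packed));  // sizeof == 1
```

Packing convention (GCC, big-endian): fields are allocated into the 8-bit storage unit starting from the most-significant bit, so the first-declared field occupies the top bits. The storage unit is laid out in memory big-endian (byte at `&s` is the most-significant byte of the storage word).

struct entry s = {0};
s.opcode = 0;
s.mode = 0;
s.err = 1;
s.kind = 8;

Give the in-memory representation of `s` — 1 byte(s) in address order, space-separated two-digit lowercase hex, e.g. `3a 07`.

opcode:1 = 0 → 0x0 << 7 → word 0x00
mode:2 = 0 → 0x0 << 5 → word 0x00
err:1 = 1 → 0x1 << 4 → word 0x10
kind:4 = 8 → 0x8 << 0 → word 0x18
word = 0x18 → big-endian bytes:
  [0]=0x18

18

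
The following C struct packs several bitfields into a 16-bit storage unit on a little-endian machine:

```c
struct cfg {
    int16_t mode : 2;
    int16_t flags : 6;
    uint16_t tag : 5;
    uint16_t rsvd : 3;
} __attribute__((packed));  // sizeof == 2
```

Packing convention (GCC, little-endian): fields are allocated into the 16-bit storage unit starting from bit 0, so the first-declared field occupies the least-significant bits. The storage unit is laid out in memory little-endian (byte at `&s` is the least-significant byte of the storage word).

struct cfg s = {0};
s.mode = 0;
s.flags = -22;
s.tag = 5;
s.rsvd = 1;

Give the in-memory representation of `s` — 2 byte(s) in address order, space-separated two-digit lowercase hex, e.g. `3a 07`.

mode (2b) val=0 bits=0x0 at bit 0: 0x0000
flags (6b) val=-22 bits=0x2a at bit 2: 0x00a8
tag (5b) val=5 bits=0x5 at bit 8: 0x05a8
rsvd (3b) val=1 bits=0x1 at bit 13: 0x25a8
word = 0x25a8 → little-endian bytes:
  [0]=0xa8  [1]=0x25

a8 25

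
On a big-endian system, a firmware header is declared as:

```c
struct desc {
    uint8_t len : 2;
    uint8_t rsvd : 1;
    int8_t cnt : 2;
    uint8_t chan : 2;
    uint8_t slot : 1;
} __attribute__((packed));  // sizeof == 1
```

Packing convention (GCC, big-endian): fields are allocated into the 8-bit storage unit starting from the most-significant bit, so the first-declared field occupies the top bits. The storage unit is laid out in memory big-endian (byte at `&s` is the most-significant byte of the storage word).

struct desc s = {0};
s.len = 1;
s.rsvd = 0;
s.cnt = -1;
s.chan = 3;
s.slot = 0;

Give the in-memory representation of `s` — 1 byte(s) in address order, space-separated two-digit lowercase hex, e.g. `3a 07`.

[6+:2] len=1 & 0x3 = 0x1; word=0x40
[5+:1] rsvd=0 & 0x1 = 0x0; word=0x40
[3+:2] cnt=-1 & 0x3 = 0x3; word=0x58
[1+:2] chan=3 & 0x3 = 0x3; word=0x5e
[0+:1] slot=0 & 0x1 = 0x0; word=0x5e
word = 0x5e → big-endian bytes:
  [0]=0x5e

5e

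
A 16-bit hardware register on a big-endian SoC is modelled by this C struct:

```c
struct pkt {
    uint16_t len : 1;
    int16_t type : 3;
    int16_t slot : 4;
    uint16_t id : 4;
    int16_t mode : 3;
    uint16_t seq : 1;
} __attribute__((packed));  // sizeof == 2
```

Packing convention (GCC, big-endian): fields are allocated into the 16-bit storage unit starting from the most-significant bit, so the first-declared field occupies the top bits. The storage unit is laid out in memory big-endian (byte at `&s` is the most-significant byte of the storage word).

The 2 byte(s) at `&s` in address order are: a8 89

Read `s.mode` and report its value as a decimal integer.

-4

[0]=0xa8 [1]=0x89 (big-endian) → word 0xa889
len:1 @ bit 15 → (0xa889>>15)&0x1 = 0x1
type:3 @ bit 12 → (0xa889>>12)&0x7 = 0x2
slot:4 @ bit 8 → (0xa889>>8)&0xf = 0x8
id:4 @ bit 4 → (0xa889>>4)&0xf = 0x8
mode:3 @ bit 1 → (0xa889>>1)&0x7 = 0x4  ←
seq:1 @ bit 0 → (0xa889>>0)&0x1 = 0x1
mode signed 3b, MSB=1: 4 - 8 = -4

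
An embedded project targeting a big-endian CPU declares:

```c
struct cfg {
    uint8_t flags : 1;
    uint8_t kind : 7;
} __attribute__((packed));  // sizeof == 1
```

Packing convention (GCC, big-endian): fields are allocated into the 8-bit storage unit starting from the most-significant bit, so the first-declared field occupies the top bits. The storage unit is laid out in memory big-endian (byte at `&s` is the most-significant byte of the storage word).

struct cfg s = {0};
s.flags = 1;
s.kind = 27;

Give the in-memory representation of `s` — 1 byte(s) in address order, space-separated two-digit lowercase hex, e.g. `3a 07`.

9b

flags (1b) val=1 bits=0x1 at bit 7: 0x80
kind (7b) val=27 bits=0x1b at bit 0: 0x9b
word = 0x9b → big-endian bytes:
  [0]=0x9b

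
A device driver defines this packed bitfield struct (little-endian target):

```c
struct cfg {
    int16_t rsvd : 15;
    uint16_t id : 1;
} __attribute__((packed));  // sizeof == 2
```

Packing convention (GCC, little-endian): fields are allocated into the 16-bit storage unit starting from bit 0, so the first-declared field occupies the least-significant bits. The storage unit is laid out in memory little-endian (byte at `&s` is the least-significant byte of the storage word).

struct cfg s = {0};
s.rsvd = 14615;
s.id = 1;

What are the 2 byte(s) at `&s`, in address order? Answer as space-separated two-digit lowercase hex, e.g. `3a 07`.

rsvd (15b) val=14615 bits=0x3917 at bit 0: 0x3917
id (1b) val=1 bits=0x1 at bit 15: 0xb917
word = 0xb917 → little-endian bytes:
  [0]=0x17  [1]=0xb9

17 b9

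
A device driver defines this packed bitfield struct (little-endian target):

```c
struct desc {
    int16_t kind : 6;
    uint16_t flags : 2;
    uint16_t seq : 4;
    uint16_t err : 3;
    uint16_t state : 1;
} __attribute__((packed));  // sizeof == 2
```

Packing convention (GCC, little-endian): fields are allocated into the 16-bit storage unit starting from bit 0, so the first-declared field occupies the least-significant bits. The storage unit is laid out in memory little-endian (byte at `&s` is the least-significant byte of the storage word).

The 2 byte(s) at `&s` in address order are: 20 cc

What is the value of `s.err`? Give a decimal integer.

[0]=0x20 [1]=0xcc (little-endian) → word 0xcc20
kind:6 @ bit 0 → (0xcc20>>0)&0x3f = 0x20
flags:2 @ bit 6 → (0xcc20>>6)&0x3 = 0x0
seq:4 @ bit 8 → (0xcc20>>8)&0xf = 0xc
err:3 @ bit 12 → (0xcc20>>12)&0x7 = 0x4  ←
state:1 @ bit 15 → (0xcc20>>15)&0x1 = 0x1

4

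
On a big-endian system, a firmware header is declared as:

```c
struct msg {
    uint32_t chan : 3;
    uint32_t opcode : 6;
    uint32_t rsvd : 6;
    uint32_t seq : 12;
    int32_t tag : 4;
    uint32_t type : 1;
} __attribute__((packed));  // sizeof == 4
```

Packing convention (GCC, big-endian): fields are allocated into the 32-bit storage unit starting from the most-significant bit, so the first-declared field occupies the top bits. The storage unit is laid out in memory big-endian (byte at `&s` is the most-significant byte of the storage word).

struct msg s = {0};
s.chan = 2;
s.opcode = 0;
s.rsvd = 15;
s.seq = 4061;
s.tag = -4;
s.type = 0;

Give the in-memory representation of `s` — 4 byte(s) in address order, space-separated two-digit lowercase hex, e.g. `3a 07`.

chan:3 = 2 → 0x2 << 29 → word 0x40000000
opcode:6 = 0 → 0x0 << 23 → word 0x40000000
rsvd:6 = 15 → 0xf << 17 → word 0x401e0000
seq:12 = 4061 → 0xfdd << 5 → word 0x401ffba0
tag:4 = -4 → 0xc << 1 → word 0x401ffbb8
type:1 = 0 → 0x0 << 0 → word 0x401ffbb8
word = 0x401ffbb8 → big-endian bytes:
  [0]=0x40  [1]=0x1f  [2]=0xfb  [3]=0xb8

40 1f fb b8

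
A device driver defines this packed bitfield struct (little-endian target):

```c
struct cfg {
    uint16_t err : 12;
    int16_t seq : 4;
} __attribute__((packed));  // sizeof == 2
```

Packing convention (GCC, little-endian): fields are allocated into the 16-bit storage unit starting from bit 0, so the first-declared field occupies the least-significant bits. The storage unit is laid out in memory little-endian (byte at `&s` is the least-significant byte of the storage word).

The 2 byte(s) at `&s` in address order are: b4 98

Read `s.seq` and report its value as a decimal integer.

-7

[0]=0xb4 [1]=0x98 (little-endian) → word 0x98b4
err:12 @ bit 0 → (0x98b4>>0)&0xfff = 0x8b4
seq:4 @ bit 12 → (0x98b4>>12)&0xf = 0x9  ←
seq signed 4b, MSB=1: 9 - 16 = -7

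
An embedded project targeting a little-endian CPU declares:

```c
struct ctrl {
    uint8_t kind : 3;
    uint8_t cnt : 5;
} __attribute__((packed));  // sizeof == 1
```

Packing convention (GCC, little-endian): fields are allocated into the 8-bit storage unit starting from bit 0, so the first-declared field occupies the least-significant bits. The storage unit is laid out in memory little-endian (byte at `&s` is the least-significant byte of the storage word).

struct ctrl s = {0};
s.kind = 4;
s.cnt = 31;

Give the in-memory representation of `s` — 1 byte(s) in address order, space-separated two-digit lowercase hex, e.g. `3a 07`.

fc

kind (3b) val=4 bits=0x4 at bit 0: 0x04
cnt (5b) val=31 bits=0x1f at bit 3: 0xfc
word = 0xfc → little-endian bytes:
  [0]=0xfc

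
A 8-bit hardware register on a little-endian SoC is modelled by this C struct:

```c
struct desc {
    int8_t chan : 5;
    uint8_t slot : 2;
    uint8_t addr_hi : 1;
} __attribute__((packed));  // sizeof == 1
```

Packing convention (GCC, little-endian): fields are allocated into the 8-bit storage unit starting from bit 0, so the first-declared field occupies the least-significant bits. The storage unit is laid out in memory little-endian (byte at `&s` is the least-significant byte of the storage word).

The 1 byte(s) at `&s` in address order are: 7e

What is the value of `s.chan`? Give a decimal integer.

[0]=0x7e (little-endian) → word 0x7e
chan:5 @ bit 0 → (0x7e>>0)&0x1f = 0x1e  ←
slot:2 @ bit 5 → (0x7e>>5)&0x3 = 0x3
addr_hi:1 @ bit 7 → (0x7e>>7)&0x1 = 0x0
chan signed 5b, MSB=1: 30 - 32 = -2

-2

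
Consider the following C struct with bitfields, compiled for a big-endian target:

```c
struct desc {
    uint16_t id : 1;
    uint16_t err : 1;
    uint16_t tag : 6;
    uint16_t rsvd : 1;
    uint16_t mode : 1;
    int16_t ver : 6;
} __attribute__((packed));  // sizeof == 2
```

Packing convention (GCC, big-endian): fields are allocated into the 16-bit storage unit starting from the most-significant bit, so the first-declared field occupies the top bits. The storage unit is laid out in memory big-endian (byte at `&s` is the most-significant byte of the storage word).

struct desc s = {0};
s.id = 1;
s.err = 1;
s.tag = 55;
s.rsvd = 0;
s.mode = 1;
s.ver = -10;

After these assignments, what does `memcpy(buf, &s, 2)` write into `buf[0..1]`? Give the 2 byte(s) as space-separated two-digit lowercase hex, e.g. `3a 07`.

f7 76

id:1 = 1 → 0x1 << 15 → word 0x8000
err:1 = 1 → 0x1 << 14 → word 0xc000
tag:6 = 55 → 0x37 << 8 → word 0xf700
rsvd:1 = 0 → 0x0 << 7 → word 0xf700
mode:1 = 1 → 0x1 << 6 → word 0xf740
ver:6 = -10 → 0x36 << 0 → word 0xf776
word = 0xf776 → big-endian bytes:
  [0]=0xf7  [1]=0x76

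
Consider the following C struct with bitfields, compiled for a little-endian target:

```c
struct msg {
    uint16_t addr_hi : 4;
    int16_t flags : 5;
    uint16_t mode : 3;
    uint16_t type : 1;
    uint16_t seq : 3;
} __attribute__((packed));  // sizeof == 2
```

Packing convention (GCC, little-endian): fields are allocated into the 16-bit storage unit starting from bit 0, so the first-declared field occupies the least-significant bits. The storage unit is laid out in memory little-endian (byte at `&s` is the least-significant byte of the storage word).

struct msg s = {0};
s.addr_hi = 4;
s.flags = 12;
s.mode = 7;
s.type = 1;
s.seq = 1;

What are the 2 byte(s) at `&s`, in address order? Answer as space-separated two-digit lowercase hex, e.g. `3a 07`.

[0+:4] addr_hi=4 & 0xf = 0x4; word=0x0004
[4+:5] flags=12 & 0x1f = 0xc; word=0x00c4
[9+:3] mode=7 & 0x7 = 0x7; word=0x0ec4
[12+:1] type=1 & 0x1 = 0x1; word=0x1ec4
[13+:3] seq=1 & 0x7 = 0x1; word=0x3ec4
word = 0x3ec4 → little-endian bytes:
  [0]=0xc4  [1]=0x3e

c4 3e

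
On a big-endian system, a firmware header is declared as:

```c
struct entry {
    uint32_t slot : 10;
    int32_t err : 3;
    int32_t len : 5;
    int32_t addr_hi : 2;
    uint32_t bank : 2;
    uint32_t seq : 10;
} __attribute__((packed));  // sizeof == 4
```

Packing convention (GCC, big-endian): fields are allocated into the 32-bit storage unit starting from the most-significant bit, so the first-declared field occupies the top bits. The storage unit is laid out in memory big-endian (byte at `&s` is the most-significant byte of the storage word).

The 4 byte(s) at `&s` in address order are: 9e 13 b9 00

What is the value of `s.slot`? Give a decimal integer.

[0]=0x9e [1]=0x13 [2]=0xb9 [3]=0x00 (big-endian) → word 0x9e13b900
slot:10 @ bit 22 → (0x9e13b900>>22)&0x3ff = 0x278  ←
err:3 @ bit 19 → (0x9e13b900>>19)&0x7 = 0x2
len:5 @ bit 14 → (0x9e13b900>>14)&0x1f = 0xe
addr_hi:2 @ bit 12 → (0x9e13b900>>12)&0x3 = 0x3
bank:2 @ bit 10 → (0x9e13b900>>10)&0x3 = 0x2
seq:10 @ bit 0 → (0x9e13b900>>0)&0x3ff = 0x100

632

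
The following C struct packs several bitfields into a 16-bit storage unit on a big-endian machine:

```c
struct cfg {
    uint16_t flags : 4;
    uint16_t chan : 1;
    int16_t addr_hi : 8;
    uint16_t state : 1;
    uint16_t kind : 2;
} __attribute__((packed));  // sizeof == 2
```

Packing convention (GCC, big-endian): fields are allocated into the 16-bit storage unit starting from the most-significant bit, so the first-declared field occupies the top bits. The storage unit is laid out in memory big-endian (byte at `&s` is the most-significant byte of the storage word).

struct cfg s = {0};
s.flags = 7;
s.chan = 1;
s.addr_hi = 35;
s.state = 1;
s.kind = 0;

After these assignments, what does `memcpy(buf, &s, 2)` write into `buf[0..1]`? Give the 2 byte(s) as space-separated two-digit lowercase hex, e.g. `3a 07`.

flags:4 = 7 → 0x7 << 12 → word 0x7000
chan:1 = 1 → 0x1 << 11 → word 0x7800
addr_hi:8 = 35 → 0x23 << 3 → word 0x7918
state:1 = 1 → 0x1 << 2 → word 0x791c
kind:2 = 0 → 0x0 << 0 → word 0x791c
word = 0x791c → big-endian bytes:
  [0]=0x79  [1]=0x1c

79 1c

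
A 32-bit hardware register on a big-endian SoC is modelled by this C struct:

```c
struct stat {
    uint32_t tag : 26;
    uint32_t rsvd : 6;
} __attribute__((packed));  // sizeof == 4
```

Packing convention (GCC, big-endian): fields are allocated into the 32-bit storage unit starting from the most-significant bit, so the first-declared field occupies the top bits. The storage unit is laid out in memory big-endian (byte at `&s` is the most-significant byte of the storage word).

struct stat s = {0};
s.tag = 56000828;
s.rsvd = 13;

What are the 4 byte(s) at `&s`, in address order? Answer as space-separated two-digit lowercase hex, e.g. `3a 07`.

d5 a0 4f 0d

[6+:26] tag=56000828 & 0x3ffffff = 0x356813c; word=0xd5a04f00
[0+:6] rsvd=13 & 0x3f = 0xd; word=0xd5a04f0d
word = 0xd5a04f0d → big-endian bytes:
  [0]=0xd5  [1]=0xa0  [2]=0x4f  [3]=0x0d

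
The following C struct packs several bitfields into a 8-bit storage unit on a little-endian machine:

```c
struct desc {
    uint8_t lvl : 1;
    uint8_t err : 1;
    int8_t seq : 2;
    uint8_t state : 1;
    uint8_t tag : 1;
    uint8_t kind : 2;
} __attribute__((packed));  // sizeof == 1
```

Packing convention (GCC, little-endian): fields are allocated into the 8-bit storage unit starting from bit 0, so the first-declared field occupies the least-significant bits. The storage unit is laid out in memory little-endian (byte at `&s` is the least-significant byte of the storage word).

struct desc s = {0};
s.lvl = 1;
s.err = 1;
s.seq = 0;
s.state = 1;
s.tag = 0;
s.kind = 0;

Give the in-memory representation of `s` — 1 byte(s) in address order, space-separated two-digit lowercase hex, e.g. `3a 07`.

13

lvl (1b) val=1 bits=0x1 at bit 0: 0x01
err (1b) val=1 bits=0x1 at bit 1: 0x03
seq (2b) val=0 bits=0x0 at bit 2: 0x03
state (1b) val=1 bits=0x1 at bit 4: 0x13
tag (1b) val=0 bits=0x0 at bit 5: 0x13
kind (2b) val=0 bits=0x0 at bit 6: 0x13
word = 0x13 → little-endian bytes:
  [0]=0x13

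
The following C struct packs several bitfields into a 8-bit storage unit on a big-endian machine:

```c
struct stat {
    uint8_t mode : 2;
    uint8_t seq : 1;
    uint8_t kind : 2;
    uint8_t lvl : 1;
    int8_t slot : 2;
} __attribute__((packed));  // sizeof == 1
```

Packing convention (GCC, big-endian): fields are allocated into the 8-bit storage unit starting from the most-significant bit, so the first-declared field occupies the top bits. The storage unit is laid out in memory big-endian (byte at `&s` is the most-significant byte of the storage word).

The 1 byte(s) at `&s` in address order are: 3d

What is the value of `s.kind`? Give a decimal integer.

[0]=0x3d (big-endian) → word 0x3d
mode:2 @ bit 6 → (0x3d>>6)&0x3 = 0x0
seq:1 @ bit 5 → (0x3d>>5)&0x1 = 0x1
kind:2 @ bit 3 → (0x3d>>3)&0x3 = 0x3  ←
lvl:1 @ bit 2 → (0x3d>>2)&0x1 = 0x1
slot:2 @ bit 0 → (0x3d>>0)&0x3 = 0x1

3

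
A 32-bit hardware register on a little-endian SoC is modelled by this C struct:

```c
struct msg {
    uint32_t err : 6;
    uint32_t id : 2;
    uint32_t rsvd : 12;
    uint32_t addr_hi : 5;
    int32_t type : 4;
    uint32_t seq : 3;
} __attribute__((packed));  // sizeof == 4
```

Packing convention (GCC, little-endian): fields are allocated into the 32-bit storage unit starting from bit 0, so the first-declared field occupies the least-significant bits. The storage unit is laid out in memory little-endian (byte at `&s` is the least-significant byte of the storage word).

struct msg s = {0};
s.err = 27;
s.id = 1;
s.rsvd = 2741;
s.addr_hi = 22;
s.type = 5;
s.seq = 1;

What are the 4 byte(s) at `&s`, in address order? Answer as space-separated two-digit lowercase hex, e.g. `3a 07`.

[0+:6] err=27 & 0x3f = 0x1b; word=0x0000001b
[6+:2] id=1 & 0x3 = 0x1; word=0x0000005b
[8+:12] rsvd=2741 & 0xfff = 0xab5; word=0x000ab55b
[20+:5] addr_hi=22 & 0x1f = 0x16; word=0x016ab55b
[25+:4] type=5 & 0xf = 0x5; word=0x0b6ab55b
[29+:3] seq=1 & 0x7 = 0x1; word=0x2b6ab55b
word = 0x2b6ab55b → little-endian bytes:
  [0]=0x5b  [1]=0xb5  [2]=0x6a  [3]=0x2b

5b b5 6a 2b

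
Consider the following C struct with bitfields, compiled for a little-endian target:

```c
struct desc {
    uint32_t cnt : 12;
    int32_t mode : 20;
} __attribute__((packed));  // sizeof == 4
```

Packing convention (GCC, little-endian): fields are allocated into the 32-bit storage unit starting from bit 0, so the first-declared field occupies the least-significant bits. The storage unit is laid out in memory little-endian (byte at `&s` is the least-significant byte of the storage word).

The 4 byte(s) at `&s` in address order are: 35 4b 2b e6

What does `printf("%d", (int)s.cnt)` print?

2869

[0]=0x35 [1]=0x4b [2]=0x2b [3]=0xe6 (little-endian) → word 0xe62b4b35
cnt:12 @ bit 0 → (0xe62b4b35>>0)&0xfff = 0xb35  ←
mode:20 @ bit 12 → (0xe62b4b35>>12)&0xfffff = 0xe62b4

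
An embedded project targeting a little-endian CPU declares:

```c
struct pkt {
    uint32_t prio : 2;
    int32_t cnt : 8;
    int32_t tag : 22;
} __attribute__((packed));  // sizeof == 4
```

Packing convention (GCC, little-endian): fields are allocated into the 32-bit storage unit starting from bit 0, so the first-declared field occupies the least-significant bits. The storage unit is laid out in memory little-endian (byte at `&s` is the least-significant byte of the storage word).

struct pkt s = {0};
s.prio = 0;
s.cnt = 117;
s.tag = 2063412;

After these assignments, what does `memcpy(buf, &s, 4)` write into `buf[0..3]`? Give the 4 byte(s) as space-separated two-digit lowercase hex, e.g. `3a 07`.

prio (2b) val=0 bits=0x0 at bit 0: 0x00000000
cnt (8b) val=117 bits=0x75 at bit 2: 0x000001d4
tag (22b) val=2063412 bits=0x1f7c34 at bit 10: 0x7df0d1d4
word = 0x7df0d1d4 → little-endian bytes:
  [0]=0xd4  [1]=0xd1  [2]=0xf0  [3]=0x7d

d4 d1 f0 7d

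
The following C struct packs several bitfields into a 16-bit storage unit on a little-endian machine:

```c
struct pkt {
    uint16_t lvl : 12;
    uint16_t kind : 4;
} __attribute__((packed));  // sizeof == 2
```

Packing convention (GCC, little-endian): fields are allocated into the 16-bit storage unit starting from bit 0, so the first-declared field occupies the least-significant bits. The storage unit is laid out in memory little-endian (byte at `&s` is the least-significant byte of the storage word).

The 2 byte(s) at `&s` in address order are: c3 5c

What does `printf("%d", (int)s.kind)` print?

[0]=0xc3 [1]=0x5c (little-endian) → word 0x5cc3
lvl:12 @ bit 0 → (0x5cc3>>0)&0xfff = 0xcc3
kind:4 @ bit 12 → (0x5cc3>>12)&0xf = 0x5  ←

5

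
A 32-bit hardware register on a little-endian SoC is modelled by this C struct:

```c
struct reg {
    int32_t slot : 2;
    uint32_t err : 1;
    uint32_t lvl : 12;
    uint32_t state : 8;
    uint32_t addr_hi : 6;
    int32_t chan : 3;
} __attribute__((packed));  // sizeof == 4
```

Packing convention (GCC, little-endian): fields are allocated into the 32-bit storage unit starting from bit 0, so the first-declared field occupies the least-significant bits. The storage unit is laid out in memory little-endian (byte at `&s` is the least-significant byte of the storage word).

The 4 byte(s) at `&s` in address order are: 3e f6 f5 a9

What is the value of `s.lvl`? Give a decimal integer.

[0]=0x3e [1]=0xf6 [2]=0xf5 [3]=0xa9 (little-endian) → word 0xa9f5f63e
slot [0+:2] = (word>>0) & 0x3 = 2
err [2+:1] = (word>>2) & 0x1 = 1
lvl [3+:12] = (word>>3) & 0xfff = 3783  ←
state [15+:8] = (word>>15) & 0xff = 235
addr_hi [23+:6] = (word>>23) & 0x3f = 19
chan [29+:3] = (word>>29) & 0x7 = 5

3783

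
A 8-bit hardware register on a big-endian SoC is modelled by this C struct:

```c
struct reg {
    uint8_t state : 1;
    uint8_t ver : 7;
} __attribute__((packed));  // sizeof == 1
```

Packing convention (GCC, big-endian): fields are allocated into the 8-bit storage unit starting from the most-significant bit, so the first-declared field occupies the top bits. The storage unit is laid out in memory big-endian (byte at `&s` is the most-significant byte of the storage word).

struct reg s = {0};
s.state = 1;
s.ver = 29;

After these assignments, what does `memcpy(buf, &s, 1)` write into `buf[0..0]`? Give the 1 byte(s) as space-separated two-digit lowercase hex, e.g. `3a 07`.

9d

[7+:1] state=1 & 0x1 = 0x1; word=0x80
[0+:7] ver=29 & 0x7f = 0x1d; word=0x9d
word = 0x9d → big-endian bytes:
  [0]=0x9d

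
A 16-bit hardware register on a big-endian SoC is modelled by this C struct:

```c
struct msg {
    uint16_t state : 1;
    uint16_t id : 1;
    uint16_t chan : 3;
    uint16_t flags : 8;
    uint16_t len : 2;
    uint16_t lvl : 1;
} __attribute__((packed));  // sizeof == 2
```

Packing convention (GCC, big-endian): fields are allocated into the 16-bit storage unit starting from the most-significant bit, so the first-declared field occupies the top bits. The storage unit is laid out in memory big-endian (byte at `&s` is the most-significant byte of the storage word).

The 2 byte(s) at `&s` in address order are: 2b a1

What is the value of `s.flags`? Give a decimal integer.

[0]=0x2b [1]=0xa1 (big-endian) → word 0x2ba1
state [15+:1] = (word>>15) & 0x1 = 0
id [14+:1] = (word>>14) & 0x1 = 0
chan [11+:3] = (word>>11) & 0x7 = 5
flags [3+:8] = (word>>3) & 0xff = 116  ←
len [1+:2] = (word>>1) & 0x3 = 0
lvl [0+:1] = (word>>0) & 0x1 = 1

116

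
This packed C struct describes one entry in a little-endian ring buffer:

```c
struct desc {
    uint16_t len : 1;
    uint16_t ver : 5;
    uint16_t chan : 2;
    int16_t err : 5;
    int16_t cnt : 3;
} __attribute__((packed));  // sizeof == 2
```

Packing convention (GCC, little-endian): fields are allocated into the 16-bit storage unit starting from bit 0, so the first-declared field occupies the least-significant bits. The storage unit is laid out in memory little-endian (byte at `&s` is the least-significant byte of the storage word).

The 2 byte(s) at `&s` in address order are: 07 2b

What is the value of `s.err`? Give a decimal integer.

11

[0]=0x07 [1]=0x2b (little-endian) → word 0x2b07
len:1 @ bit 0 → (0x2b07>>0)&0x1 = 0x1
ver:5 @ bit 1 → (0x2b07>>1)&0x1f = 0x3
chan:2 @ bit 6 → (0x2b07>>6)&0x3 = 0x0
err:5 @ bit 8 → (0x2b07>>8)&0x1f = 0xb  ←
cnt:3 @ bit 13 → (0x2b07>>13)&0x7 = 0x1
err signed 5b, MSB=0: value = 11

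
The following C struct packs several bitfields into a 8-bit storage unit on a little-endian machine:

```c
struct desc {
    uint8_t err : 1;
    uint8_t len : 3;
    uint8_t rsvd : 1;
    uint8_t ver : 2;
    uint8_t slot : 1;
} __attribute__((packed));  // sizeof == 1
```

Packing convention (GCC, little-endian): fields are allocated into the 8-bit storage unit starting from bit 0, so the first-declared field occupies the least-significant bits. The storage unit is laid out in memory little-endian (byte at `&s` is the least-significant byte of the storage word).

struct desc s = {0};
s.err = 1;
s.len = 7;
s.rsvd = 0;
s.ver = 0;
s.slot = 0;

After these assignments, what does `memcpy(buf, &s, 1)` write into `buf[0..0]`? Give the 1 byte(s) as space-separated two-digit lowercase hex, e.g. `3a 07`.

err (1b) val=1 bits=0x1 at bit 0: 0x01
len (3b) val=7 bits=0x7 at bit 1: 0x0f
rsvd (1b) val=0 bits=0x0 at bit 4: 0x0f
ver (2b) val=0 bits=0x0 at bit 5: 0x0f
slot (1b) val=0 bits=0x0 at bit 7: 0x0f
word = 0x0f → little-endian bytes:
  [0]=0x0f

0f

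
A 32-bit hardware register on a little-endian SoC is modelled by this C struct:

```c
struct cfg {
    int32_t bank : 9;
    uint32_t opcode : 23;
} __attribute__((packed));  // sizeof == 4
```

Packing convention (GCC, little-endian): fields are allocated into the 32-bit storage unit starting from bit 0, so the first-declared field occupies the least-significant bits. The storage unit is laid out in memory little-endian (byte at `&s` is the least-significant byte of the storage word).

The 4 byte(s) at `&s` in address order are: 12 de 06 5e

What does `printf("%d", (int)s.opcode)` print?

3081071

[0]=0x12 [1]=0xde [2]=0x06 [3]=0x5e (little-endian) → word 0x5e06de12
bank [0+:9] = (word>>0) & 0x1ff = 18
opcode [9+:23] = (word>>9) & 0x7fffff = 3081071  ←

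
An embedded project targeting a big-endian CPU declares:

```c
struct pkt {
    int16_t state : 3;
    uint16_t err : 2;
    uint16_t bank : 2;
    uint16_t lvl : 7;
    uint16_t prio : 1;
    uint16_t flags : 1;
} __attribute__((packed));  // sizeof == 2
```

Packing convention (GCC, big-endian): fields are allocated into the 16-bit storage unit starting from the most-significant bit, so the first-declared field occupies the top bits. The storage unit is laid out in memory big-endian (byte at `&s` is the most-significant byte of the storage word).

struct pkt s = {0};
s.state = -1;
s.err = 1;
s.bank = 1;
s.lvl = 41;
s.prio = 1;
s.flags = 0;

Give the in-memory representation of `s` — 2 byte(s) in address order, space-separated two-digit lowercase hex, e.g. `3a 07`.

ea a6

state (3b) val=-1 bits=0x7 at bit 13: 0xe000
err (2b) val=1 bits=0x1 at bit 11: 0xe800
bank (2b) val=1 bits=0x1 at bit 9: 0xea00
lvl (7b) val=41 bits=0x29 at bit 2: 0xeaa4
prio (1b) val=1 bits=0x1 at bit 1: 0xeaa6
flags (1b) val=0 bits=0x0 at bit 0: 0xeaa6
word = 0xeaa6 → big-endian bytes:
  [0]=0xea  [1]=0xa6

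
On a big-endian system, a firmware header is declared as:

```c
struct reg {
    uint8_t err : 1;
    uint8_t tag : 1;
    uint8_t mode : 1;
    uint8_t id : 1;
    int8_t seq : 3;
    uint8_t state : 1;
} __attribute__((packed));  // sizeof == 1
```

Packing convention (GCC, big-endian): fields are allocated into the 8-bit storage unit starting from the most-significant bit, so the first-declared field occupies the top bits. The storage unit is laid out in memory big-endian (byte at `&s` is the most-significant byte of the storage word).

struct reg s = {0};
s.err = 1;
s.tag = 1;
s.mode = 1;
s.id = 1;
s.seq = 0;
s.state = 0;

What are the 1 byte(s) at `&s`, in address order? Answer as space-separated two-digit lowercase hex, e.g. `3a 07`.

f0

err (1b) val=1 bits=0x1 at bit 7: 0x80
tag (1b) val=1 bits=0x1 at bit 6: 0xc0
mode (1b) val=1 bits=0x1 at bit 5: 0xe0
id (1b) val=1 bits=0x1 at bit 4: 0xf0
seq (3b) val=0 bits=0x0 at bit 1: 0xf0
state (1b) val=0 bits=0x0 at bit 0: 0xf0
word = 0xf0 → big-endian bytes:
  [0]=0xf0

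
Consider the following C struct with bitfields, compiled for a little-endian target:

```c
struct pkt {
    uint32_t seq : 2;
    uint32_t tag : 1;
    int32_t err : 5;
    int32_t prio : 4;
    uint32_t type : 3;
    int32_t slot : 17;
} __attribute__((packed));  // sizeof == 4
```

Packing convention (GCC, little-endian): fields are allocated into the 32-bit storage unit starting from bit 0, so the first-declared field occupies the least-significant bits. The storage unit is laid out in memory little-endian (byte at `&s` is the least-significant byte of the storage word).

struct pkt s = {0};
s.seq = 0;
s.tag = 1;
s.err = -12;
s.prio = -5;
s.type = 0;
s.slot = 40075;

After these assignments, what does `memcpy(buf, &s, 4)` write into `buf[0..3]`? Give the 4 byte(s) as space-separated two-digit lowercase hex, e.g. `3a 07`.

a4 8b 45 4e

seq (2b) val=0 bits=0x0 at bit 0: 0x00000000
tag (1b) val=1 bits=0x1 at bit 2: 0x00000004
err (5b) val=-12 bits=0x14 at bit 3: 0x000000a4
prio (4b) val=-5 bits=0xb at bit 8: 0x00000ba4
type (3b) val=0 bits=0x0 at bit 12: 0x00000ba4
slot (17b) val=40075 bits=0x9c8b at bit 15: 0x4e458ba4
word = 0x4e458ba4 → little-endian bytes:
  [0]=0xa4  [1]=0x8b  [2]=0x45  [3]=0x4e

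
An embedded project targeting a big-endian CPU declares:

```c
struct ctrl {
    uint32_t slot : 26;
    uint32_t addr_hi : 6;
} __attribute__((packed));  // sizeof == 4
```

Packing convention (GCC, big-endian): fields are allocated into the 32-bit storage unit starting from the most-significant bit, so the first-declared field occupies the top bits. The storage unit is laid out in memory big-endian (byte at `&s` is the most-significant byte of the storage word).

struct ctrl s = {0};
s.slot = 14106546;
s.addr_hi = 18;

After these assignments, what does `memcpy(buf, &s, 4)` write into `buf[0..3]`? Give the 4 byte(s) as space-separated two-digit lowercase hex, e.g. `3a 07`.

35 cf ec 92

[6+:26] slot=14106546 & 0x3ffffff = 0xd73fb2; word=0x35cfec80
[0+:6] addr_hi=18 & 0x3f = 0x12; word=0x35cfec92
word = 0x35cfec92 → big-endian bytes:
  [0]=0x35  [1]=0xcf  [2]=0xec  [3]=0x92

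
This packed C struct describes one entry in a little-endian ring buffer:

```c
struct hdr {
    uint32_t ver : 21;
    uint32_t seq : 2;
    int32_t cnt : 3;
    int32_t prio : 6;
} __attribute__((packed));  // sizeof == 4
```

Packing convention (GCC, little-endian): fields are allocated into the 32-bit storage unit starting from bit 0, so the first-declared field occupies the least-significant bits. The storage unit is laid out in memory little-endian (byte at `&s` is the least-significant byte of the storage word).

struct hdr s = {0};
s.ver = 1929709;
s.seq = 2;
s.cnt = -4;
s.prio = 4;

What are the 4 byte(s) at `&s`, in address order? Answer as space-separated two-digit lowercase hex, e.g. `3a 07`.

ver:21 = 1929709 → 0x1d71ed << 0 → word 0x001d71ed
seq:2 = 2 → 0x2 << 21 → word 0x005d71ed
cnt:3 = -4 → 0x4 << 23 → word 0x025d71ed
prio:6 = 4 → 0x4 << 26 → word 0x125d71ed
word = 0x125d71ed → little-endian bytes:
  [0]=0xed  [1]=0x71  [2]=0x5d  [3]=0x12

ed 71 5d 12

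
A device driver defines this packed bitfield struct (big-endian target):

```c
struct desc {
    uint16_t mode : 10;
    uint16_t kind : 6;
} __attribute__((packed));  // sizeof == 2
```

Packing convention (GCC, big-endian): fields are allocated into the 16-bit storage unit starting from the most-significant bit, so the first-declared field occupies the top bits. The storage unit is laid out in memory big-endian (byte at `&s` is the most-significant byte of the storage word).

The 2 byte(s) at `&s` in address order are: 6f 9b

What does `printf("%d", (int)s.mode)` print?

446

[0]=0x6f [1]=0x9b (big-endian) → word 0x6f9b
mode [6+:10] = (word>>6) & 0x3ff = 446  ←
kind [0+:6] = (word>>0) & 0x3f = 27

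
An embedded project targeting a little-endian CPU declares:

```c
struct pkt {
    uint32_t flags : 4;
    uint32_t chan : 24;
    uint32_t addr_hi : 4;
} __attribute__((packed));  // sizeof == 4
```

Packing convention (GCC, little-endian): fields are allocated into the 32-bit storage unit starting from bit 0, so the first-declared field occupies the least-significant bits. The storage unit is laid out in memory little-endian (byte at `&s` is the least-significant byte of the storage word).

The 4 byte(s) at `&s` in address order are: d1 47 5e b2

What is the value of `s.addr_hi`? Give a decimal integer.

11

[0]=0xd1 [1]=0x47 [2]=0x5e [3]=0xb2 (little-endian) → word 0xb25e47d1
flags:4 @ bit 0 → (0xb25e47d1>>0)&0xf = 0x1
chan:24 @ bit 4 → (0xb25e47d1>>4)&0xffffff = 0x25e47d
addr_hi:4 @ bit 28 → (0xb25e47d1>>28)&0xf = 0xb  ←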